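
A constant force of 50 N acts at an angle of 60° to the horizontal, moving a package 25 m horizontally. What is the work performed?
W = F·d·cosθ = (50)(25)cos(60°) = 625.0 J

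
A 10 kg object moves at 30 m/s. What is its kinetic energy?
KE = ½mv² = ½(10)(30)² = 4500.0 J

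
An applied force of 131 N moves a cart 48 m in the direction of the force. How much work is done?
W = F·d = (131)(48) = 6288 J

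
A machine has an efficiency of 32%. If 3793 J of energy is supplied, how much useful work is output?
W_out = η·W_in = 0.32·3793 = 1213.76 J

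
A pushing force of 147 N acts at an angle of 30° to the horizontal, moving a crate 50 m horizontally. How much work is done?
W = F·d·cosθ = (147)(50)cos(30°) = 6365 J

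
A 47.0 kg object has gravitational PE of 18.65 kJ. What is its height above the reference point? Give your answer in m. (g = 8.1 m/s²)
Convert to SI: m = 47.0 kg, PE = 18650.0 J
h = PE/(mg) = 18650.0/(47.0·8.1) = 48.99 m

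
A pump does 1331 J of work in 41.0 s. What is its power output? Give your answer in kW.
P = W/t = 1331.0/41.0 = 32.4634 W = 0.03246 kW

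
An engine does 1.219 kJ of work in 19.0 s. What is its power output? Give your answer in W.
Convert to SI: W = 1219.0 J, t = 19.0 s
P = W/t = 1219.0/19.0 = 64.16 W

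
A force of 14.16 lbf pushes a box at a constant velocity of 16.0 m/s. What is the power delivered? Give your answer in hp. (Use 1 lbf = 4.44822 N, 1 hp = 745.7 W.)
Convert to SI: F = 62.9868 N, v = 16.0 m/s
P = Fv = (62.9868)(16.0) = 1007.79 W = 1.351 hp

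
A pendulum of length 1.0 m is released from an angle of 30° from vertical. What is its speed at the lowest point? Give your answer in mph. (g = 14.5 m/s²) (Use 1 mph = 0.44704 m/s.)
h = L(1 − cosθ) = 1.0(1 − cos30°) = 0.133975 m
v = √(2gh) = √(2·14.5·0.133975) = 1.97111 m/s = 4.409 mph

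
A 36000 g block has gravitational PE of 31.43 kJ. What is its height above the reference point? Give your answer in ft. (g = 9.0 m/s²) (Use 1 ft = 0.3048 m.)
Convert to SI: m = 36.0 kg, PE = 31430.0 J
h = PE/(mg) = 31430.0/(36.0·9.0) = 97.0062 m = 318.3 ft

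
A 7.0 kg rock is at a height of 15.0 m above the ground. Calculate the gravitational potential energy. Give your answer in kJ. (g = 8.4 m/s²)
PE = mgh = (7.0)(8.4)(15.0) = 882.0 J = 0.882 kJ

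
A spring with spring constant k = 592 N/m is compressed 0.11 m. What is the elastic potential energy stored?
PE = ½kx² = ½(592)(0.11)² = 3.582 J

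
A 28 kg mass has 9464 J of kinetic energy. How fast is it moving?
v = √(2·KE/m) = √(2·9464/28) = 26.0 m/s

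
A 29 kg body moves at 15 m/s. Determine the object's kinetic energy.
KE = ½mv² = ½(29)(15)² = 3262.5 J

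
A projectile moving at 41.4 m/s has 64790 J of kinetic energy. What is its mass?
m = 2·KE/v² = 2·64790/(41.4)² = 75.6 kg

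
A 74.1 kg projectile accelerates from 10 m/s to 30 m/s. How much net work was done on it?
W = ΔKE = ½m(v₂² − v₁²) = ½(74.1)(30² − 10²) = 29640.0 J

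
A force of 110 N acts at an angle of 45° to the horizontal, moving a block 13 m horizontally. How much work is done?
W = F·d·cosθ = (110)(13)cos(45°) = 1011 J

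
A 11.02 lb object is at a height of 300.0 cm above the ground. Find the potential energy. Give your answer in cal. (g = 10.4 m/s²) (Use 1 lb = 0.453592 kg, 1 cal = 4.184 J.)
Convert to SI: m = 4.99858 kg, h = 3.0 m
PE = mgh = (4.99858)(10.4)(3.0) = 155.956 J = 37.27 cal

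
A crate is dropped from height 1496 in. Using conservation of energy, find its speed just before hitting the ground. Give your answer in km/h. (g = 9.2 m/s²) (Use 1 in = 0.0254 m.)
Convert to SI: h = 37.9984 m
mgh = ½mv² ⇒ v = √(2gh) = √(2·9.2·37.9984) = 26.4418 m/s = 95.19 km/h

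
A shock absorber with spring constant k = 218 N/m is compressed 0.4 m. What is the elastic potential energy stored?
PE = ½kx² = ½(218)(0.4)² = 17.44 J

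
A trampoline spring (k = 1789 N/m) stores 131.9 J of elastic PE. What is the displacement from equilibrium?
x = √(2·PE/k) = √(2·131.9/1789) = 0.384 m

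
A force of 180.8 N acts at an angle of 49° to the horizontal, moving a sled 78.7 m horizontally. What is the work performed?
W = F·d·cosθ = (180.8)(78.7)cos(49°) = 9335 J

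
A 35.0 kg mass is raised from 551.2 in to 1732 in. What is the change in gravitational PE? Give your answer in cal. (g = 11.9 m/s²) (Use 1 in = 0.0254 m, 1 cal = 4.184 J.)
Convert to SI: m = 35.0 kg, Δh = 29.9923 m
ΔPE = mgΔh = (35.0)(11.9)(29.9923) = 12491.8 J = 2986 cal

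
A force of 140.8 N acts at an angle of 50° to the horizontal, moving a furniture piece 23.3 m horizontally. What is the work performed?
W = F·d·cosθ = (140.8)(23.3)cos(50°) = 2109 J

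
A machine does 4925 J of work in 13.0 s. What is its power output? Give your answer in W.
P = W/t = 4925.0/13.0 = 378.8 W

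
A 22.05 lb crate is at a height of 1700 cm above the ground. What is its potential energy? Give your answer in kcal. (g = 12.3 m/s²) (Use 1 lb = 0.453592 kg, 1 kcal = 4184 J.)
Convert to SI: m = 10.0017 kg, h = 17.0 m
PE = mgh = (10.0017)(12.3)(17.0) = 2091.36 J = 0.4998 kcal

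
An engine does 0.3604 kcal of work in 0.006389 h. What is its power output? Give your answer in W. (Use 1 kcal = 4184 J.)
Convert to SI: W = 1507.91 J, t = 23.0004 s
P = W/t = 1507.91/23.0004 = 65.56 W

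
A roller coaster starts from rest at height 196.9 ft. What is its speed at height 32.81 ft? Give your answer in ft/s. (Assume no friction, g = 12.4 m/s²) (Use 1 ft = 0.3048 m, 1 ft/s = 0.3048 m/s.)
Convert to SI: h₁−h₂ = 50.0146 m
mgh₁ = mgh₂ + ½mv² ⇒ v = √(2g(h₁−h₂)) = √(2·12.4·50.0146) = 35.2188 m/s = 115.5 ft/s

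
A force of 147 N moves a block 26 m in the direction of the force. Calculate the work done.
W = F·d = (147)(26) = 3822 J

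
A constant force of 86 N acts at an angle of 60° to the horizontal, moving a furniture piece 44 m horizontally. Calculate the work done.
W = F·d·cosθ = (86)(44)cos(60°) = 1892 J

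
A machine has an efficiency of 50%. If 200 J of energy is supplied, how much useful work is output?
W_out = η·W_in = 0.5·200 = 100.0 J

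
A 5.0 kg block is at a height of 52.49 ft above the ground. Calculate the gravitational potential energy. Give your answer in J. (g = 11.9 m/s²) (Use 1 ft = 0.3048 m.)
Convert to SI: m = 5.0 kg, h = 15.999 m
PE = mgh = (5.0)(11.9)(15.999) = 951.9 J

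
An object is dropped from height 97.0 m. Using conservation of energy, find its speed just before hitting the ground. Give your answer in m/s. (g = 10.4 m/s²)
mgh = ½mv² ⇒ v = √(2gh) = √(2·10.4·97.0) = 44.92 m/s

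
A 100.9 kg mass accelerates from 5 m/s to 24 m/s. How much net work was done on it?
W = ΔKE = ½m(v₂² − v₁²) = ½(100.9)(24² − 5²) = 27797.95 J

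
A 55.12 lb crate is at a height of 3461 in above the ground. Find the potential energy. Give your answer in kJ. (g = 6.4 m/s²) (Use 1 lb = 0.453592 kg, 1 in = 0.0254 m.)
Convert to SI: m = 25.002 kg, h = 87.9094 m
PE = mgh = (25.002)(6.4)(87.9094) = 14066.6 J = 14.07 kJ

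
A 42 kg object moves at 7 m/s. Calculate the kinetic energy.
KE = ½mv² = ½(42)(7)² = 1029.0 J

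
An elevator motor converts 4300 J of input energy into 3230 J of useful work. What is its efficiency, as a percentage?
η = W_out/W_in = 3230/4300 = 75.12%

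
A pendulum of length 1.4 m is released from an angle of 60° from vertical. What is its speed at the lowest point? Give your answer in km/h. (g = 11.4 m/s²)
h = L(1 − cosθ) = 1.4(1 − cos60°) = 0.7 m
v = √(2gh) = √(2·11.4·0.7) = 3.995 m/s = 14.38 km/h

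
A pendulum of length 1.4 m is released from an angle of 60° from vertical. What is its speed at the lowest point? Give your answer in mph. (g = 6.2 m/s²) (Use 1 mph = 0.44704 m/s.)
h = L(1 − cosθ) = 1.4(1 − cos60°) = 0.7 m
v = √(2gh) = √(2·6.2·0.7) = 2.94618 m/s = 6.59 mph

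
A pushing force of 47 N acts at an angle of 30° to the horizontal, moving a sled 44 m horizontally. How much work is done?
W = F·d·cosθ = (47)(44)cos(30°) = 1791 J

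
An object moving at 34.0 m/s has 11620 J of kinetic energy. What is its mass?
m = 2·KE/v² = 2·11620/(34.0)² = 20.1 kg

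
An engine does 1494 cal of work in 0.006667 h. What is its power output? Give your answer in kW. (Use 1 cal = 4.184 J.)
Convert to SI: W = 6250.9 J, t = 24.0012 s
P = W/t = 6250.9/24.0012 = 260.441 W = 0.2604 kW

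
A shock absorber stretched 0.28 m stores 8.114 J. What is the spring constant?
k = 2·PE/x² = 2·8.114/(0.28)² = 207.0 N/m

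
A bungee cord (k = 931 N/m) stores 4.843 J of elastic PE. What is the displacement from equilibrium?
x = √(2·PE/k) = √(2·4.843/931) = 0.102 m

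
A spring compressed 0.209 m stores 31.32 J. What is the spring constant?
k = 2·PE/x² = 2·31.32/(0.209)² = 1434 N/m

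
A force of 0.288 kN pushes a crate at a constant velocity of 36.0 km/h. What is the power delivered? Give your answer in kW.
Convert to SI: F = 288.0 N, v = 10.0 m/s
P = Fv = (288.0)(10.0) = 2880.0 W = 2.88 kW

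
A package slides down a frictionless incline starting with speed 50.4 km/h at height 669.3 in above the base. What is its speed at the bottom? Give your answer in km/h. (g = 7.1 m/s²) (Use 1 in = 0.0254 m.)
Convert to SI: v₀ = 14.0 m/s, h = 17.0002 m
½mv₀² + mgh = ½mv² ⇒ v = √(v₀² + 2gh) = √(14.0² + 2·7.1·17.0002) = 20.9142 m/s = 75.29 km/h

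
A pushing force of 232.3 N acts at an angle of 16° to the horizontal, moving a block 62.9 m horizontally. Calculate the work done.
W = F·d·cosθ = (232.3)(62.9)cos(16°) = 14050 J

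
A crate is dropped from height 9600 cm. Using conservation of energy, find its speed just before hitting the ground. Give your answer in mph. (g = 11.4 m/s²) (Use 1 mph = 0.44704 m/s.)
Convert to SI: h = 96.0 m
mgh = ½mv² ⇒ v = √(2gh) = √(2·11.4·96.0) = 46.7846 m/s = 104.7 mph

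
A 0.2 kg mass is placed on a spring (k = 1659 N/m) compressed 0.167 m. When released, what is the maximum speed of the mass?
½kx² = ½mv² ⇒ v = x√(k/m) = (0.167)√(1659/0.2) = 15.21 m/s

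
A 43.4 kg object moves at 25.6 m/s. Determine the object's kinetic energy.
KE = ½mv² = ½(43.4)(25.6)² = 14220 J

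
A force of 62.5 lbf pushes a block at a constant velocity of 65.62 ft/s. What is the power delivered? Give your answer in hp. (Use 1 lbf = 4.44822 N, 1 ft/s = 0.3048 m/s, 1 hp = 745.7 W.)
Convert to SI: F = 278.014 N, v = 20.001 m/s
P = Fv = (278.014)(20.001) = 5560.55 W = 7.457 hp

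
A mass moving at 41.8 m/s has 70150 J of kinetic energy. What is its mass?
m = 2·KE/v² = 2·70150/(41.8)² = 80.3 kg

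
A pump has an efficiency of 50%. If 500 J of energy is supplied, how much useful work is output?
W_out = η·W_in = 0.5·500 = 250.0 J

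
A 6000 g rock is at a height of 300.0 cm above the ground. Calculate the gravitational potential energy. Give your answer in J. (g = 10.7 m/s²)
Convert to SI: m = 6.0 kg, h = 3.0 m
PE = mgh = (6.0)(10.7)(3.0) = 192.6 J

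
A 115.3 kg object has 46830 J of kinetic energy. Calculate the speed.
v = √(2·KE/m) = √(2·46830/115.3) = 28.5 m/s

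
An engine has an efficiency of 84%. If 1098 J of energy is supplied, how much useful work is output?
W_out = η·W_in = 0.84·1098 = 922.32 J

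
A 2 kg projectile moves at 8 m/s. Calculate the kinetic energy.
KE = ½mv² = ½(2)(8)² = 64.0 J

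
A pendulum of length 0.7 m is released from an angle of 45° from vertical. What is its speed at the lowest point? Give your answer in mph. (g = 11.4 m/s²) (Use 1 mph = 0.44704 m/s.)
h = L(1 − cosθ) = 0.7(1 − cos45°) = 0.205025 m
v = √(2gh) = √(2·11.4·0.205025) = 2.16208 m/s = 4.836 mph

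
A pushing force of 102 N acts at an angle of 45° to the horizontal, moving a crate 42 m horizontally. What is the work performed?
W = F·d·cosθ = (102)(42)cos(45°) = 3029 J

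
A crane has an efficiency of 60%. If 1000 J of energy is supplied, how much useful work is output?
W_out = η·W_in = 0.6·1000 = 600.0 J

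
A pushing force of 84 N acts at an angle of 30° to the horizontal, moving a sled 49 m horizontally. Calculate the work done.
W = F·d·cosθ = (84)(49)cos(30°) = 3565 J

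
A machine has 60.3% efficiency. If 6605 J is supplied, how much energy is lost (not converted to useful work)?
W_lost = W_in(1 − η) = 6605·(1 − 0.603) = 2622 J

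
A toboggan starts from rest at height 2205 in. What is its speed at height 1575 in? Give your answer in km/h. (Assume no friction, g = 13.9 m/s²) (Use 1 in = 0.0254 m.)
Convert to SI: h₁−h₂ = 16.002 m
mgh₁ = mgh₂ + ½mv² ⇒ v = √(2g(h₁−h₂)) = √(2·13.9·16.002) = 21.0916 m/s = 75.93 km/h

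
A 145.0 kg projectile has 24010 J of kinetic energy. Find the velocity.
v = √(2·KE/m) = √(2·24010/145.0) = 18.2 m/s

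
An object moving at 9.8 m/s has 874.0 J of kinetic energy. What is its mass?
m = 2·KE/v² = 2·874.0/(9.8)² = 18.2 kg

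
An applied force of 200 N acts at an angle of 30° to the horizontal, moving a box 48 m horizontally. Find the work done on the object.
W = F·d·cosθ = (200)(48)cos(30°) = 8314 J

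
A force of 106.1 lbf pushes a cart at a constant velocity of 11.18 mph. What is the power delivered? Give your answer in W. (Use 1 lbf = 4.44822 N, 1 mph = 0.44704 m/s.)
Convert to SI: F = 471.956 N, v = 4.99791 m/s
P = Fv = (471.956)(4.99791) = 2359 W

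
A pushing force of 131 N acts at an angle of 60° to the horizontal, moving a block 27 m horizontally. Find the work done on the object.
W = F·d·cosθ = (131)(27)cos(60°) = 1769 J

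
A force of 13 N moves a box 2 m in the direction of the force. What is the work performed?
W = F·d = (13)(2) = 26.0 J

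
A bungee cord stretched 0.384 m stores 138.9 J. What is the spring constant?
k = 2·PE/x² = 2·138.9/(0.384)² = 1884 N/m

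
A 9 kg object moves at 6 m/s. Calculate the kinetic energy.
KE = ½mv² = ½(9)(6)² = 162.0 J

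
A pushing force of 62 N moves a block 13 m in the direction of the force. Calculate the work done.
W = F·d = (62)(13) = 806.0 J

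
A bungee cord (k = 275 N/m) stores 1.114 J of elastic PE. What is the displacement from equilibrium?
x = √(2·PE/k) = √(2·1.114/275) = 0.09001 m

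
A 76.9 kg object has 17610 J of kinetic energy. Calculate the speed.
v = √(2·KE/m) = √(2·17610/76.9) = 21.4 m/s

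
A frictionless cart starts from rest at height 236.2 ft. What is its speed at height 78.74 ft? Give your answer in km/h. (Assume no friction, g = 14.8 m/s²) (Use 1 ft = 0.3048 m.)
Convert to SI: h₁−h₂ = 47.9938 m
mgh₁ = mgh₂ + ½mv² ⇒ v = √(2g(h₁−h₂)) = √(2·14.8·47.9938) = 37.6911 m/s = 135.7 km/h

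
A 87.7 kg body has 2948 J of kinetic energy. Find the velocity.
v = √(2·KE/m) = √(2·2948/87.7) = 8.199 m/s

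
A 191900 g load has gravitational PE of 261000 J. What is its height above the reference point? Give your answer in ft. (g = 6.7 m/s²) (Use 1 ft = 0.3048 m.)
Convert to SI: m = 191.9 kg, PE = 261000 J
h = PE/(mg) = 261000/(191.9·6.7) = 202.998 m = 666.0 ft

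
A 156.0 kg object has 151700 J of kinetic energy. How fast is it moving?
v = √(2·KE/m) = √(2·151700/156.0) = 44.1 m/s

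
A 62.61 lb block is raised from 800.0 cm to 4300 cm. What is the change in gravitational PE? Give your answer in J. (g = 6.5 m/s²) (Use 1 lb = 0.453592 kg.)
Convert to SI: m = 28.3994 kg, Δh = 35.0 m
ΔPE = mgΔh = (28.3994)(6.5)(35.0) = 6461 J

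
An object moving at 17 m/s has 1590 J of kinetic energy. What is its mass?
m = 2·KE/v² = 2·1590/(17)² = 11.0 kg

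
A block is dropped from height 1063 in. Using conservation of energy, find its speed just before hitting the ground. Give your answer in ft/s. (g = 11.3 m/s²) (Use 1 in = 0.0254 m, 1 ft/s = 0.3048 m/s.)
Convert to SI: h = 27.0002 m
mgh = ½mv² ⇒ v = √(2gh) = √(2·11.3·27.0002) = 24.7023 m/s = 81.04 ft/s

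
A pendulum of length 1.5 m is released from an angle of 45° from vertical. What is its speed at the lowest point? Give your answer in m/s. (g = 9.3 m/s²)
h = L(1 − cosθ) = 1.5(1 − cos45°) = 0.43934 m
v = √(2gh) = √(2·9.3·0.43934) = 2.859 m/s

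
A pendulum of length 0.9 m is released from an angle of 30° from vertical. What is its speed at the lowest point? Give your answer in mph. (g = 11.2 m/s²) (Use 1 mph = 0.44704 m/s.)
h = L(1 − cosθ) = 0.9(1 − cos30°) = 0.120577 m
v = √(2gh) = √(2·11.2·0.120577) = 1.64345 m/s = 3.676 mph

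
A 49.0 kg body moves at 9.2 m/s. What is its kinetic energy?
KE = ½mv² = ½(49.0)(9.2)² = 2074 J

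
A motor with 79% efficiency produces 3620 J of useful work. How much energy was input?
W_in = W_out/η = 3620/0.79 = 4582 J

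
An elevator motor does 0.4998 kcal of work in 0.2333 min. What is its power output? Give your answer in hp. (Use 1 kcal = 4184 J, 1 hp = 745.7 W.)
Convert to SI: W = 2091.16 J, t = 13.998 s
P = W/t = 2091.16/13.998 = 149.39 W = 0.2003 hp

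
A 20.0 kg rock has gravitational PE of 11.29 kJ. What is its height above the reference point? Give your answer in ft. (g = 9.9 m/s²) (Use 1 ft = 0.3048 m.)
Convert to SI: m = 20.0 kg, PE = 11290.0 J
h = PE/(mg) = 11290.0/(20.0·9.9) = 57.0202 m = 187.1 ft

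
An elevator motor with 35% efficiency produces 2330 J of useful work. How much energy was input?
W_in = W_out/η = 2330/0.35 = 6657 J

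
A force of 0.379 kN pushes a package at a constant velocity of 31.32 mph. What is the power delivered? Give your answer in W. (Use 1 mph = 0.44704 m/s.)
Convert to SI: F = 379.0 N, v = 14.0013 m/s
P = Fv = (379.0)(14.0013) = 5306 W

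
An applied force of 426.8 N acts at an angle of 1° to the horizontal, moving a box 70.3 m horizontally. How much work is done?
W = F·d·cosθ = (426.8)(70.3)cos(1°) = 30000 J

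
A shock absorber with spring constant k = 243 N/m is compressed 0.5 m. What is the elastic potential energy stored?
PE = ½kx² = ½(243)(0.5)² = 30.38 J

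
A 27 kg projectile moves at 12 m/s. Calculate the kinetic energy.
KE = ½mv² = ½(27)(12)² = 1944.0 J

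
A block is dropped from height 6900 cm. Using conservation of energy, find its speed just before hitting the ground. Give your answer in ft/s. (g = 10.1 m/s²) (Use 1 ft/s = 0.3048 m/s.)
Convert to SI: h = 69.0 m
mgh = ½mv² ⇒ v = √(2gh) = √(2·10.1·69.0) = 37.3336 m/s = 122.5 ft/s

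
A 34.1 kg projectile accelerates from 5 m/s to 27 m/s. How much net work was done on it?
W = ΔKE = ½m(v₂² − v₁²) = ½(34.1)(27² − 5²) = 12003.2 J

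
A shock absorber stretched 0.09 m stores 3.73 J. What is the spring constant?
k = 2·PE/x² = 2·3.73/(0.09)² = 921.0 N/m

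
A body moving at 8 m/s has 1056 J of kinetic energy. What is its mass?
m = 2·KE/v² = 2·1056/(8)² = 33.0 kg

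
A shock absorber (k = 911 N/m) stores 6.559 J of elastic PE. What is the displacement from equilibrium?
x = √(2·PE/k) = √(2·6.559/911) = 0.12 m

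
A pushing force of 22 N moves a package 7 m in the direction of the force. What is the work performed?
W = F·d = (22)(7) = 154.0 J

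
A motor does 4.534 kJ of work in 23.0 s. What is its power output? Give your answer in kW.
Convert to SI: W = 4534.0 J, t = 23.0 s
P = W/t = 4534.0/23.0 = 197.13 W = 0.1971 kW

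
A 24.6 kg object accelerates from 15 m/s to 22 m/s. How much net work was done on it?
W = ΔKE = ½m(v₂² − v₁²) = ½(24.6)(22² − 15²) = 3185.7 J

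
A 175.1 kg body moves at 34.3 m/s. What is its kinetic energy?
KE = ½mv² = ½(175.1)(34.3)² = 103000 J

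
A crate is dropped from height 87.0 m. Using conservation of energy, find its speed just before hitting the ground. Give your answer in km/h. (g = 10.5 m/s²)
mgh = ½mv² ⇒ v = √(2gh) = √(2·10.5·87.0) = 42.7434 m/s = 153.9 km/h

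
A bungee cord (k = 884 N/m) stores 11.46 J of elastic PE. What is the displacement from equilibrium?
x = √(2·PE/k) = √(2·11.46/884) = 0.161 m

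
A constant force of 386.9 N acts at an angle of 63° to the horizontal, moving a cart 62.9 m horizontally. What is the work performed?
W = F·d·cosθ = (386.9)(62.9)cos(63°) = 11050 J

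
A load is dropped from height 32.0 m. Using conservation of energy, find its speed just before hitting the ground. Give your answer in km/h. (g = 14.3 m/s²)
mgh = ½mv² ⇒ v = √(2gh) = √(2·14.3·32.0) = 30.2523 m/s = 108.9 km/h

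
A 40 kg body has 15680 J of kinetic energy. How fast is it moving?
v = √(2·KE/m) = √(2·15680/40) = 28.0 m/s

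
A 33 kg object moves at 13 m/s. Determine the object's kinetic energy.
KE = ½mv² = ½(33)(13)² = 2788.5 J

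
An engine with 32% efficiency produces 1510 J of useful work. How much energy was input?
W_in = W_out/η = 1510/0.32 = 4719 J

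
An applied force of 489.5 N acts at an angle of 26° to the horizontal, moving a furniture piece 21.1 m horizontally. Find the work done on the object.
W = F·d·cosθ = (489.5)(21.1)cos(26°) = 9283 J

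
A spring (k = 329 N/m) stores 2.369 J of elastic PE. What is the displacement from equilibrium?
x = √(2·PE/k) = √(2·2.369/329) = 0.12 m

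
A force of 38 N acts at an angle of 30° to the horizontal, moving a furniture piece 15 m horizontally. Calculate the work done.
W = F·d·cosθ = (38)(15)cos(30°) = 493.6 J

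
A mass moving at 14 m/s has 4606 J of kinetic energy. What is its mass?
m = 2·KE/v² = 2·4606/(14)² = 47.0 kg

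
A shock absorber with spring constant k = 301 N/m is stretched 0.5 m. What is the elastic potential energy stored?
PE = ½kx² = ½(301)(0.5)² = 37.63 J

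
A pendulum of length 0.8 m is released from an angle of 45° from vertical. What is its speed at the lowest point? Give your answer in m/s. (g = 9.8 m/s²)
h = L(1 − cosθ) = 0.8(1 − cos45°) = 0.234315 m
v = √(2gh) = √(2·9.8·0.234315) = 2.143 m/s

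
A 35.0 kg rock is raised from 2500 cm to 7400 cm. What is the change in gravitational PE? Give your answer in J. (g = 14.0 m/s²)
Convert to SI: m = 35.0 kg, Δh = 49.0 m
ΔPE = mgΔh = (35.0)(14.0)(49.0) = 24010 J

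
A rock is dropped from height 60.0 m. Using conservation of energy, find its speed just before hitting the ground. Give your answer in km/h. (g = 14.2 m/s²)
mgh = ½mv² ⇒ v = √(2gh) = √(2·14.2·60.0) = 41.2795 m/s = 148.6 km/h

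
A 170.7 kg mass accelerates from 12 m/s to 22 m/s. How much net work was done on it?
W = ΔKE = ½m(v₂² − v₁²) = ½(170.7)(22² − 12²) = 29019.0 J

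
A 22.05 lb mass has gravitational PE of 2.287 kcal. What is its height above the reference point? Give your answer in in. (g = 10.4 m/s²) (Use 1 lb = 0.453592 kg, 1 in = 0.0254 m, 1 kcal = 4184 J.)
Convert to SI: m = 10.0017 kg, PE = 9568.81 J
h = PE/(mg) = 9568.81/(10.0017·10.4) = 91.9921 m = 3622 in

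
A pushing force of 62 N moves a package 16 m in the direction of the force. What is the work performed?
W = F·d = (62)(16) = 992.0 J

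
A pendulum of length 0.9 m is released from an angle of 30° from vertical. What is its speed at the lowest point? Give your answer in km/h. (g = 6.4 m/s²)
h = L(1 − cosθ) = 0.9(1 − cos30°) = 0.120577 m
v = √(2gh) = √(2·6.4·0.120577) = 1.24233 m/s = 4.472 km/h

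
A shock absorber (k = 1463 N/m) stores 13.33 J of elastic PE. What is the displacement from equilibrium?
x = √(2·PE/k) = √(2·13.33/1463) = 0.135 m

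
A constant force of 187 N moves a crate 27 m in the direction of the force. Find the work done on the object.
W = F·d = (187)(27) = 5049 J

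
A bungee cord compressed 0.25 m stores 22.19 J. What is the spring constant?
k = 2·PE/x² = 2·22.19/(0.25)² = 710.1 N/m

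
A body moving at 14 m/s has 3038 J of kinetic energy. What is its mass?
m = 2·KE/v² = 2·3038/(14)² = 31.0 kg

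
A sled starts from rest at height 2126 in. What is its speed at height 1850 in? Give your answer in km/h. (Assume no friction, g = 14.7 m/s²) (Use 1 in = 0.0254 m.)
Convert to SI: h₁−h₂ = 7.0104 m
mgh₁ = mgh₂ + ½mv² ⇒ v = √(2g(h₁−h₂)) = √(2·14.7·7.0104) = 14.3564 m/s = 51.68 km/h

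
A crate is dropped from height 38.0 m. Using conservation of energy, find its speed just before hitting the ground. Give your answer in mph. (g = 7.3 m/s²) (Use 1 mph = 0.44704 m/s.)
mgh = ½mv² ⇒ v = √(2gh) = √(2·7.3·38.0) = 23.5542 m/s = 52.69 mph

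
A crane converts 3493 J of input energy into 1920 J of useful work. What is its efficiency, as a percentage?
η = W_out/W_in = 1920/3493 = 54.97%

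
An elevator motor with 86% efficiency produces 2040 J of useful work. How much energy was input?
W_in = W_out/η = 2040/0.86 = 2372 J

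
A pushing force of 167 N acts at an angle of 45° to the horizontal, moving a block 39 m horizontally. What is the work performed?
W = F·d·cosθ = (167)(39)cos(45°) = 4605 J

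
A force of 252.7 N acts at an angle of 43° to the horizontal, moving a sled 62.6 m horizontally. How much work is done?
W = F·d·cosθ = (252.7)(62.6)cos(43°) = 11570 J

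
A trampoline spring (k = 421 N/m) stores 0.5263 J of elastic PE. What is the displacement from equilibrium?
x = √(2·PE/k) = √(2·0.5263/421) = 0.05 m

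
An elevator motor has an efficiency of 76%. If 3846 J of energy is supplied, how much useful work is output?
W_out = η·W_in = 0.76·3846 = 2922.96 J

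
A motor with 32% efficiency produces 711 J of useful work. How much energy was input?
W_in = W_out/η = 711/0.32 = 2222 J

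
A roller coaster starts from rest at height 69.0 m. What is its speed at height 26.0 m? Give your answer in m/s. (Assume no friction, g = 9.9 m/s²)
mgh₁ = mgh₂ + ½mv² ⇒ v = √(2g(h₁−h₂)) = √(2·9.9·43.0) = 29.18 m/s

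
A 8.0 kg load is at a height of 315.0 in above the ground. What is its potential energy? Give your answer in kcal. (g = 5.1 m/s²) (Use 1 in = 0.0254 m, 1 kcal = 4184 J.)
Convert to SI: m = 8.0 kg, h = 8.001 m
PE = mgh = (8.0)(5.1)(8.001) = 326.441 J = 0.07802 kcal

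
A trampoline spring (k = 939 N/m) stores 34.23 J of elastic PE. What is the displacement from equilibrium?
x = √(2·PE/k) = √(2·34.23/939) = 0.27 m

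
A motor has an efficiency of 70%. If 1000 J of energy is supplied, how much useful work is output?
W_out = η·W_in = 0.7·1000 = 700.0 J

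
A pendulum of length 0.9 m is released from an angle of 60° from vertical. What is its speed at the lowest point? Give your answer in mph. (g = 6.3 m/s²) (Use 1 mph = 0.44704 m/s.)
h = L(1 − cosθ) = 0.9(1 − cos60°) = 0.45 m
v = √(2gh) = √(2·6.3·0.45) = 2.38118 m/s = 5.327 mph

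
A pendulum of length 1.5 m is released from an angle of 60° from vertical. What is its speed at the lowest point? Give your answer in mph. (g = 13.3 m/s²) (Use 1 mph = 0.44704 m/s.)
h = L(1 − cosθ) = 1.5(1 − cos60°) = 0.75 m
v = √(2gh) = √(2·13.3·0.75) = 4.46654 m/s = 9.991 mph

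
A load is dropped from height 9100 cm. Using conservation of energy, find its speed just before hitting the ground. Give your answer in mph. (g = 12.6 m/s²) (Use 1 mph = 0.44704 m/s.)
Convert to SI: h = 91.0 m
mgh = ½mv² ⇒ v = √(2gh) = √(2·12.6·91.0) = 47.8874 m/s = 107.1 mph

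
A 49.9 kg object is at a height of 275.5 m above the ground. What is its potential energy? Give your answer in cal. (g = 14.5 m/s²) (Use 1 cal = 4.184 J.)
PE = mgh = (49.9)(14.5)(275.5) = 199338 J = 47640 cal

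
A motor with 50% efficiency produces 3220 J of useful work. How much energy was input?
W_in = W_out/η = 3220/0.5 = 6440 J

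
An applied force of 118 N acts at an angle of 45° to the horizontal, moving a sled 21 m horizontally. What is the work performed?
W = F·d·cosθ = (118)(21)cos(45°) = 1752 J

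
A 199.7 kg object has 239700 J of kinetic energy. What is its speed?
v = √(2·KE/m) = √(2·239700/199.7) = 49.0 m/s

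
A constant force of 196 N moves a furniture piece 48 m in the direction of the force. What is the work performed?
W = F·d = (196)(48) = 9408 J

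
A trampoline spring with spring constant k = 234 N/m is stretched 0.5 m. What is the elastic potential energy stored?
PE = ½kx² = ½(234)(0.5)² = 29.25 J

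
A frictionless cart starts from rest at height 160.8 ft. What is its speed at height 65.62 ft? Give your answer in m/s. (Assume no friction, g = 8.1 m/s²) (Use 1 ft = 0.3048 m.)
Convert to SI: h₁−h₂ = 29.0109 m
mgh₁ = mgh₂ + ½mv² ⇒ v = √(2g(h₁−h₂)) = √(2·8.1·29.0109) = 21.68 m/s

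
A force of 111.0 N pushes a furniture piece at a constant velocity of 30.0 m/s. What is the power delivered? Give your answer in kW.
P = Fv = (111.0)(30.0) = 3330.0 W = 3.33 kW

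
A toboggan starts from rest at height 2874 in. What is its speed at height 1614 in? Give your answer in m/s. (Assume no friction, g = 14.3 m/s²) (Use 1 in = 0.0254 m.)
Convert to SI: h₁−h₂ = 32.004 m
mgh₁ = mgh₂ + ½mv² ⇒ v = √(2g(h₁−h₂)) = √(2·14.3·32.004) = 30.25 m/s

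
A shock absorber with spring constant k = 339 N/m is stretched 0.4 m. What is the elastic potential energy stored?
PE = ½kx² = ½(339)(0.4)² = 27.12 J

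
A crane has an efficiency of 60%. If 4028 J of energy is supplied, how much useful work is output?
W_out = η·W_in = 0.6·4028 = 2416.8 J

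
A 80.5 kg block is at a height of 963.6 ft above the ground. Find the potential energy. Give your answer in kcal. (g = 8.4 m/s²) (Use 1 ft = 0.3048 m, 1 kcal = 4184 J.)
Convert to SI: m = 80.5 kg, h = 293.705 m
PE = mgh = (80.5)(8.4)(293.705) = 198604 J = 47.47 kcal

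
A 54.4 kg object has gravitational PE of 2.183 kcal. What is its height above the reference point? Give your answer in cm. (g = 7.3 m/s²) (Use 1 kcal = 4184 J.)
Convert to SI: m = 54.4 kg, PE = 9133.67 J
h = PE/(mg) = 9133.67/(54.4·7.3) = 22.9998 m = 2300 cm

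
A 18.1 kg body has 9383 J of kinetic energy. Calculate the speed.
v = √(2·KE/m) = √(2·9383/18.1) = 32.2 m/s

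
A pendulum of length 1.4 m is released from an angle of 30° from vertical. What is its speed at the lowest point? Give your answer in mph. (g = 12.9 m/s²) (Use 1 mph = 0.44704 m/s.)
h = L(1 − cosθ) = 1.4(1 − cos30°) = 0.187564 m
v = √(2gh) = √(2·12.9·0.187564) = 2.19981 m/s = 4.921 mph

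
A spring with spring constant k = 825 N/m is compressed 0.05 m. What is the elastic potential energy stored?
PE = ½kx² = ½(825)(0.05)² = 1.031 J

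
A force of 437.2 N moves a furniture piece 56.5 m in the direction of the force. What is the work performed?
W = F·d = (437.2)(56.5) = 24700 J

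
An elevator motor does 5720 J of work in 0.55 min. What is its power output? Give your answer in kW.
Convert to SI: W = 5720.0 J, t = 33.0 s
P = W/t = 5720.0/33.0 = 173.333 W = 0.1733 kW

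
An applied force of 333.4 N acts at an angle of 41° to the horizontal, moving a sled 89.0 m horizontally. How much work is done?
W = F·d·cosθ = (333.4)(89.0)cos(41°) = 22390 J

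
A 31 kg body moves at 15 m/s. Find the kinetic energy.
KE = ½mv² = ½(31)(15)² = 3487.5 J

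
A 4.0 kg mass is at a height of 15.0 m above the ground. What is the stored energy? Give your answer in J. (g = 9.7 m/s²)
PE = mgh = (4.0)(9.7)(15.0) = 582.0 J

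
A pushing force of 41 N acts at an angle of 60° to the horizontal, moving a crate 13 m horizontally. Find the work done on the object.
W = F·d·cosθ = (41)(13)cos(60°) = 266.5 J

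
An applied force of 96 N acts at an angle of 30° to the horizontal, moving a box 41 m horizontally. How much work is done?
W = F·d·cosθ = (96)(41)cos(30°) = 3409 J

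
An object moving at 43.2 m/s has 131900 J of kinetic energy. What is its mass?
m = 2·KE/v² = 2·131900/(43.2)² = 141.4 kg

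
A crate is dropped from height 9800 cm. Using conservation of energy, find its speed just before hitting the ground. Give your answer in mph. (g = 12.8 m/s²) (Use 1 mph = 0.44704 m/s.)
Convert to SI: h = 98.0 m
mgh = ½mv² ⇒ v = √(2gh) = √(2·12.8·98.0) = 50.0879 m/s = 112.0 mph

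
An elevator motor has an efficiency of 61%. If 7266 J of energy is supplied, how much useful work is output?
W_out = η·W_in = 0.61·7266 = 4432.26 J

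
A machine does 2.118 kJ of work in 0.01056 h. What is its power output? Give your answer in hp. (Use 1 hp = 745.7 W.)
Convert to SI: W = 2118.0 J, t = 38.016 s
P = W/t = 2118.0/38.016 = 55.7134 W = 0.07471 hp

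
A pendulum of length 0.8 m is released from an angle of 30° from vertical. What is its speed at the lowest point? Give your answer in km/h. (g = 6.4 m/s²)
h = L(1 − cosθ) = 0.8(1 − cos30°) = 0.10718 m
v = √(2gh) = √(2·6.4·0.10718) = 1.17128 m/s = 4.217 km/h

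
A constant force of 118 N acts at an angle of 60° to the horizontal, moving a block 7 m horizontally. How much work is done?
W = F·d·cosθ = (118)(7)cos(60°) = 413.0 J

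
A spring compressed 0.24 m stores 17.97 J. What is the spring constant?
k = 2·PE/x² = 2·17.97/(0.24)² = 624.0 N/m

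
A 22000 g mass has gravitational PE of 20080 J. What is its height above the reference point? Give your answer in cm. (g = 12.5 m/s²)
Convert to SI: m = 22.0 kg, PE = 20080.0 J
h = PE/(mg) = 20080.0/(22.0·12.5) = 73.0182 m = 7302 cm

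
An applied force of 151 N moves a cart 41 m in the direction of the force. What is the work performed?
W = F·d = (151)(41) = 6191 J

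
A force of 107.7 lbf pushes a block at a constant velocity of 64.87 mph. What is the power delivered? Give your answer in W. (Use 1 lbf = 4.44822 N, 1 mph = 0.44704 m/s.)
Convert to SI: F = 479.073 N, v = 28.9995 m/s
P = Fv = (479.073)(28.9995) = 13890 W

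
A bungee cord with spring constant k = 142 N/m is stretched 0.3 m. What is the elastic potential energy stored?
PE = ½kx² = ½(142)(0.3)² = 6.39 J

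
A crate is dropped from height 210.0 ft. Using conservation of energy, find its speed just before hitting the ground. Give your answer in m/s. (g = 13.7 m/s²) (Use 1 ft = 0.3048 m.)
Convert to SI: h = 64.008 m
mgh = ½mv² ⇒ v = √(2gh) = √(2·13.7·64.008) = 41.88 m/s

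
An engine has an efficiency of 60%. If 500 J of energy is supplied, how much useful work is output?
W_out = η·W_in = 0.6·500 = 300.0 J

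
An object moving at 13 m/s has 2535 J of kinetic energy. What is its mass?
m = 2·KE/v² = 2·2535/(13)² = 30.0 kg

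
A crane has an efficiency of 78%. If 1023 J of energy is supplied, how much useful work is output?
W_out = η·W_in = 0.78·1023 = 797.94 J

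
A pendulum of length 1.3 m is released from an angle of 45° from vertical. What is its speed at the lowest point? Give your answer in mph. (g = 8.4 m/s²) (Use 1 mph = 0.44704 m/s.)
h = L(1 − cosθ) = 1.3(1 − cos45°) = 0.380761 m
v = √(2gh) = √(2·8.4·0.380761) = 2.52919 m/s = 5.658 mph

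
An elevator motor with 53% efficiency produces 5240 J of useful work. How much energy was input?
W_in = W_out/η = 5240/0.53 = 9887 J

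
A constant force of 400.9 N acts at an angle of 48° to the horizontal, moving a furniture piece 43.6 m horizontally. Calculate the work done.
W = F·d·cosθ = (400.9)(43.6)cos(48°) = 11700 J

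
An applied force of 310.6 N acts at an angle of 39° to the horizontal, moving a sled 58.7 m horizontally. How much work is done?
W = F·d·cosθ = (310.6)(58.7)cos(39°) = 14170 J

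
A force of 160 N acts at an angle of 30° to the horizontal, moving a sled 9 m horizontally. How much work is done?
W = F·d·cosθ = (160)(9)cos(30°) = 1247 J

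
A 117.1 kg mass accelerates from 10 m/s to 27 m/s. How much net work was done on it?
W = ΔKE = ½m(v₂² − v₁²) = ½(117.1)(27² − 10²) = 36827.95 J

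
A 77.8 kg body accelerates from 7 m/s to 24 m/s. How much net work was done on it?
W = ΔKE = ½m(v₂² − v₁²) = ½(77.8)(24² − 7²) = 20500.3 J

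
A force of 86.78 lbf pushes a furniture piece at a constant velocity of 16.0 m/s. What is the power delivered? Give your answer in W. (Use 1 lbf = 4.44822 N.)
Convert to SI: F = 386.017 N, v = 16.0 m/s
P = Fv = (386.017)(16.0) = 6176 W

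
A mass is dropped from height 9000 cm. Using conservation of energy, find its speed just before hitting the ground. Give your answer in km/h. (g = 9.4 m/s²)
Convert to SI: h = 90.0 m
mgh = ½mv² ⇒ v = √(2gh) = √(2·9.4·90.0) = 41.1339 m/s = 148.1 km/h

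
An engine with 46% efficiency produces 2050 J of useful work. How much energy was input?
W_in = W_out/η = 2050/0.46 = 4457 J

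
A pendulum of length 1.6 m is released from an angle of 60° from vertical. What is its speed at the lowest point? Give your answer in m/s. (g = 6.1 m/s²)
h = L(1 − cosθ) = 1.6(1 − cos60°) = 0.8 m
v = √(2gh) = √(2·6.1·0.8) = 3.124 m/s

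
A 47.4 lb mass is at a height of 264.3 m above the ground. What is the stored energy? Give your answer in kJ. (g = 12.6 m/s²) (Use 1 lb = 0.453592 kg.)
Convert to SI: m = 21.5003 kg, h = 264.3 m
PE = mgh = (21.5003)(12.6)(264.3) = 71599.7 J = 71.6 kJ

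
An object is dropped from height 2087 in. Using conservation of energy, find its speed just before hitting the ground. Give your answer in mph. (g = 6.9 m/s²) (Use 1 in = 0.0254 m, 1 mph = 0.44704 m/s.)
Convert to SI: h = 53.0098 m
mgh = ½mv² ⇒ v = √(2gh) = √(2·6.9·53.0098) = 27.0469 m/s = 60.5 mph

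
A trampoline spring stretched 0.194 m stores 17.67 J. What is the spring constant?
k = 2·PE/x² = 2·17.67/(0.194)² = 939.0 N/m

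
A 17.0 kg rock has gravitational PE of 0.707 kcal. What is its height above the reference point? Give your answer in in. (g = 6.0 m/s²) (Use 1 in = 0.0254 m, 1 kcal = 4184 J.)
Convert to SI: m = 17.0 kg, PE = 2958.09 J
h = PE/(mg) = 2958.09/(17.0·6.0) = 29.0009 m = 1142 in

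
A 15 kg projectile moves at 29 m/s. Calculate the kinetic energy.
KE = ½mv² = ½(15)(29)² = 6307.5 J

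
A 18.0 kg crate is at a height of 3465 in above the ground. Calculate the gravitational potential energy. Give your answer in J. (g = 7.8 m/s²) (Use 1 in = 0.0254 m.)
Convert to SI: m = 18.0 kg, h = 88.011 m
PE = mgh = (18.0)(7.8)(88.011) = 12360 J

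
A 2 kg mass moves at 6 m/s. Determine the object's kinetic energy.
KE = ½mv² = ½(2)(6)² = 36.0 J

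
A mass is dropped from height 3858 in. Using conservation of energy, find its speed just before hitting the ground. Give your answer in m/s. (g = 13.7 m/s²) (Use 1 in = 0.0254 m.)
Convert to SI: h = 97.9932 m
mgh = ½mv² ⇒ v = √(2gh) = √(2·13.7·97.9932) = 51.82 m/s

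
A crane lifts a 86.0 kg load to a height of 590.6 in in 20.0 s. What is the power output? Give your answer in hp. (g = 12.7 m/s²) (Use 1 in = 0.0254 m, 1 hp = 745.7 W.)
Convert to SI: m = 86.0 kg, h = 15.0012 m, t = 20.0 s
P = mgh/t = (86.0)(12.7)(15.0012)/20.0 = 819.218 W = 1.099 hp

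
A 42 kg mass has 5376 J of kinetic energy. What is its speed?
v = √(2·KE/m) = √(2·5376/42) = 16.0 m/s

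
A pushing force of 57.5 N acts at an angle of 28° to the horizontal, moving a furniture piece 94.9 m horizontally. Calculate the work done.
W = F·d·cosθ = (57.5)(94.9)cos(28°) = 4818 J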